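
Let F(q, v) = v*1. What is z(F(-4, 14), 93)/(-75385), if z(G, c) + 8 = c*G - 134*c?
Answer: 11168/75385 ≈ 0.14815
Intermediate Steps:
F(q, v) = v
z(G, c) = -8 - 134*c + G*c (z(G, c) = -8 + (c*G - 134*c) = -8 + (G*c - 134*c) = -8 + (-134*c + G*c) = -8 - 134*c + G*c)
z(F(-4, 14), 93)/(-75385) = (-8 - 134*93 + 14*93)/(-75385) = (-8 - 12462 + 1302)*(-1/75385) = -11168*(-1/75385) = 11168/75385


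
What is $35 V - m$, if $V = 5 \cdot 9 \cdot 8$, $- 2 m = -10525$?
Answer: $\frac{14675}{2} \approx 7337.5$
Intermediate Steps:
$m = \frac{10525}{2}$ ($m = \left(- \frac{1}{2}\right) \left(-10525\right) = \frac{10525}{2} \approx 5262.5$)
$V = 360$ ($V = 45 \cdot 8 = 360$)
$35 V - m = 35 \cdot 360 - \frac{10525}{2} = 12600 - \frac{10525}{2} = \frac{14675}{2}$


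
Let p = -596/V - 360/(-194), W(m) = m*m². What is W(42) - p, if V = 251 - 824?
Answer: 4117724176/55581 ≈ 74085.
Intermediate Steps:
V = -573
W(m) = m³
p = 160952/55581 (p = -596/(-573) - 360/(-194) = -596*(-1/573) - 360*(-1/194) = 596/573 + 180/97 = 160952/55581 ≈ 2.8958)
W(42) - p = 42³ - 1*160952/55581 = 74088 - 160952/55581 = 4117724176/55581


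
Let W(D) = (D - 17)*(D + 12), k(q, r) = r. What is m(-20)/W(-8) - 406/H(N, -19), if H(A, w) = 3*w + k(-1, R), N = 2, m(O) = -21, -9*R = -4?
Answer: 376089/50900 ≈ 7.3888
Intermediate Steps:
R = 4/9 (R = -⅑*(-4) = 4/9 ≈ 0.44444)
W(D) = (-17 + D)*(12 + D)
H(A, w) = 4/9 + 3*w (H(A, w) = 3*w + 4/9 = 4/9 + 3*w)
m(-20)/W(-8) - 406/H(N, -19) = -21/(-204 + (-8)² - 5*(-8)) - 406/(4/9 + 3*(-19)) = -21/(-204 + 64 + 40) - 406/(4/9 - 57) = -21/(-100) - 406/(-509/9) = -21*(-1/100) - 406*(-9/509) = 21/100 + 3654/509 = 376089/50900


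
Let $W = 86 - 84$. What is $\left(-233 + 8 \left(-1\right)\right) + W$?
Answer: $-239$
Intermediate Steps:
$W = 2$ ($W = 86 - 84 = 2$)
$\left(-233 + 8 \left(-1\right)\right) + W = \left(-233 + 8 \left(-1\right)\right) + 2 = \left(-233 - 8\right) + 2 = -241 + 2 = -239$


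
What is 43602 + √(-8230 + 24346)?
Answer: 43602 + 2*√4029 ≈ 43729.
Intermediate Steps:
43602 + √(-8230 + 24346) = 43602 + √16116 = 43602 + 2*√4029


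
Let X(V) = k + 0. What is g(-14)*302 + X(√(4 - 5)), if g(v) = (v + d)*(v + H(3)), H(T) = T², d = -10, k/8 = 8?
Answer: 36304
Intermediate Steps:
k = 64 (k = 8*8 = 64)
X(V) = 64 (X(V) = 64 + 0 = 64)
g(v) = (-10 + v)*(9 + v) (g(v) = (v - 10)*(v + 3²) = (-10 + v)*(v + 9) = (-10 + v)*(9 + v))
g(-14)*302 + X(√(4 - 5)) = (-90 + (-14)² - 1*(-14))*302 + 64 = (-90 + 196 + 14)*302 + 64 = 120*302 + 64 = 36240 + 64 = 36304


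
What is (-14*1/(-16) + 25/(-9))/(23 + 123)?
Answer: -137/10512 ≈ -0.013033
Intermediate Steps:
(-14*1/(-16) + 25/(-9))/(23 + 123) = (-14*(-1/16) + 25*(-⅑))/146 = (7/8 - 25/9)/146 = (1/146)*(-137/72) = -137/10512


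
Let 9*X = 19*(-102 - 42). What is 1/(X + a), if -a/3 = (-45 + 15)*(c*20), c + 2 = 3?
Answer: 1/1496 ≈ 0.00066845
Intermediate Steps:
c = 1 (c = -2 + 3 = 1)
X = -304 (X = (19*(-102 - 42))/9 = (19*(-144))/9 = (⅑)*(-2736) = -304)
a = 1800 (a = -3*(-45 + 15)*1*20 = -(-90)*20 = -3*(-600) = 1800)
1/(X + a) = 1/(-304 + 1800) = 1/1496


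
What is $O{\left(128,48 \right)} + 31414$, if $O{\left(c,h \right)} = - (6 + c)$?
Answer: $31280$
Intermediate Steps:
$O{\left(c,h \right)} = -6 - c$
$O{\left(128,48 \right)} + 31414 = \left(-6 - 128\right) + 31414 = -134 + 31414 = 31280$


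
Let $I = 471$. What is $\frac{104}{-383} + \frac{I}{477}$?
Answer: $\frac{43595}{60897} \approx 0.71588$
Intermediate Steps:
$\frac{104}{-383} + \frac{I}{477} = \frac{104}{-383} + \frac{471}{477} = 104 \left(- \frac{1}{383}\right) + 471 \cdot \frac{1}{477} = - \frac{104}{383} + \frac{157}{159} = \frac{43595}{60897}$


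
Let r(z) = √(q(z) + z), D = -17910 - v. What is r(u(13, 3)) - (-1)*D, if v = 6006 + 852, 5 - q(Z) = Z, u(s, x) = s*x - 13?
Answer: -24768 + √5 ≈ -24766.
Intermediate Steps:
u(s, x) = -13 + s*x
q(Z) = 5 - Z
v = 6858
D = -24768 (D = -17910 - 1*6858 = -17910 - 6858 = -24768)
r(z) = √5 (r(z) = √((5 - z) + z) = √5)
r(u(13, 3)) - (-1)*D = √5 - (-1)*(-24768) = √5 - 1*24768 = √5 - 24768 = -24768 + √5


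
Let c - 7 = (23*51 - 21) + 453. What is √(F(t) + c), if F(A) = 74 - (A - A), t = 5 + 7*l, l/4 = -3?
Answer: √1686 ≈ 41.061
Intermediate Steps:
l = -12 (l = 4*(-3) = -12)
t = -79 (t = 5 + 7*(-12) = 5 - 84 = -79)
F(A) = 74 (F(A) = 74 - 1*0 = 74 + 0 = 74)
c = 1612 (c = 7 + ((23*51 - 21) + 453) = 7 + ((1173 - 21) + 453) = 7 + (1152 + 453) = 7 + 1605 = 1612)
√(F(t) + c) = √(74 + 1612) = √1686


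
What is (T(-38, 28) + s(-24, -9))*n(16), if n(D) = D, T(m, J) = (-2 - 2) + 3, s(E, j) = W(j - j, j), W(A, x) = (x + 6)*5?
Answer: -256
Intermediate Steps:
W(A, x) = 30 + 5*x (W(A, x) = (6 + x)*5 = 30 + 5*x)
s(E, j) = 30 + 5*j
T(m, J) = -1 (T(m, J) = -4 + 3 = -1)
(T(-38, 28) + s(-24, -9))*n(16) = (-1 + (30 + 5*(-9)))*16 = (-1 + (30 - 45))*16 = (-1 - 15)*16 = -16*16 = -256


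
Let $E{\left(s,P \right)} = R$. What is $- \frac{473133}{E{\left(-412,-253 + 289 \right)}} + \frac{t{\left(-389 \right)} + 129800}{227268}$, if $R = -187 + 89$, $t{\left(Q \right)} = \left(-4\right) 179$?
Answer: $\frac{8961720073}{1856022} \approx 4828.5$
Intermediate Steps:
$t{\left(Q \right)} = -716$
$R = -98$
$E{\left(s,P \right)} = -98$
$- \frac{473133}{E{\left(-412,-253 + 289 \right)}} + \frac{t{\left(-389 \right)} + 129800}{227268} = - \frac{473133}{-98} + \frac{-716 + 129800}{227268} = \left(-473133\right) \left(- \frac{1}{98}\right) + 129084 \cdot \frac{1}{227268} = \frac{473133}{98} + \frac{10757}{18939} = \frac{8961720073}{1856022}$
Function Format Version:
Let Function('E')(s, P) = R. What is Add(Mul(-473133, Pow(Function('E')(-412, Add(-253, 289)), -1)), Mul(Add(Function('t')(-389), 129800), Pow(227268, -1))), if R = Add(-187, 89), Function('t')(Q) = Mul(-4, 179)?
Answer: Rational(8961720073, 1856022) ≈ 4828.5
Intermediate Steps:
Function('t')(Q) = -716
R = -98
Function('E')(s, P) = -98
Add(Mul(-473133, Pow(Function('E')(-412, Add(-253, 289)), -1)), Mul(Add(Function('t')(-389), 129800), Pow(227268, -1))) = Add(Mul(-473133, Pow(-98, -1)), Mul(Add(-716, 129800), Pow(227268, -1))) = Add(Mul(-473133, Rational(-1, 98)), Mul(129084, Rational(1, 227268))) = Add(Rational(473133, 98), Rational(10757, 18939)) = Rational(8961720073, 1856022)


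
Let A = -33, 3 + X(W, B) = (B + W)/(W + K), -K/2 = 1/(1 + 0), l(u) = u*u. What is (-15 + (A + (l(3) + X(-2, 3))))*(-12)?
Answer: 507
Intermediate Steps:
l(u) = u**2
K = -2 (K = -2/(1 + 0) = -2/1 = -2*1 = -2)
X(W, B) = -3 + (B + W)/(-2 + W) (X(W, B) = -3 + (B + W)/(W - 2) = -3 + (B + W)/(-2 + W))
(-15 + (A + (l(3) + X(-2, 3))))*(-12) = (-15 + (-33 + (3**2 + (6 + 3 - 2*(-2))/(-2 - 2))))*(-12) = (-15 + (-33 + (9 + (6 + 3 + 4)/(-4))))*(-12) = (-15 + (-33 + (9 - 1/4*13)))*(-12) = (-15 + (-33 + (9 - 13/4)))*(-12) = (-15 + (-33 + 23/4))*(-12) = (-15 - 109/4)*(-12) = -169/4*(-12) = 507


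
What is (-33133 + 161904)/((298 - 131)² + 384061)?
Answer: 128771/411950 ≈ 0.31259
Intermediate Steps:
(-33133 + 161904)/((298 - 131)² + 384061) = 128771/(167² + 384061) = 128771/(27889 + 384061) = 128771/411950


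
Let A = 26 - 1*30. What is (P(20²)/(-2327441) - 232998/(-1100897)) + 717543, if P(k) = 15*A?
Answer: 1838541464545176249/2562272814577 ≈ 7.1754e+5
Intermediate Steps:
A = -4 (A = 26 - 30 = -4)
P(k) = -60 (P(k) = 15*(-4) = -60)
(P(20²)/(-2327441) - 232998/(-1100897)) + 717543 = (-60/(-2327441) - 232998/(-1100897)) + 717543 = (-60*(-1/2327441) - 232998*(-1/1100897)) + 717543 = (60/2327441 + 232998/1100897) + 717543 = 542355151938/2562272814577 + 717543 = 1838541464545176249/2562272814577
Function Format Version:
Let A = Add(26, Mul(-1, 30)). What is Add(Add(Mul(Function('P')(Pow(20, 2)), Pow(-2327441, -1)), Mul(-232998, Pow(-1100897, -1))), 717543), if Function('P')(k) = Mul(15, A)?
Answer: Rational(1838541464545176249, 2562272814577) ≈ 7.1754e+5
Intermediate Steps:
A = -4 (A = Add(26, -30) = -4)
Function('P')(k) = -60 (Function('P')(k) = Mul(15, -4) = -60)
Add(Add(Mul(Function('P')(Pow(20, 2)), Pow(-2327441, -1)), Mul(-232998, Pow(-1100897, -1))), 717543) = Add(Add(Mul(-60, Pow(-2327441, -1)), Mul(-232998, Pow(-1100897, -1))), 717543) = Add(Add(Mul(-60, Rational(-1, 2327441)), Mul(-232998, Rational(-1, 1100897))), 717543) = Add(Add(Rational(60, 2327441), Rational(232998, 1100897)), 717543) = Add(Rational(542355151938, 2562272814577), 717543) = Rational(1838541464545176249, 2562272814577)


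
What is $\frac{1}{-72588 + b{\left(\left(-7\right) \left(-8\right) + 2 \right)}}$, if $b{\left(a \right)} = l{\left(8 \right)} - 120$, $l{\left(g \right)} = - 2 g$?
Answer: $- \frac{1}{72724} \approx -1.3751 \cdot 10^{-5}$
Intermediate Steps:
$b{\left(a \right)} = -136$ ($b{\left(a \right)} = \left(-2\right) 8 - 120 = -16 - 120 = -136$)
$\frac{1}{-72588 + b{\left(\left(-7\right) \left(-8\right) + 2 \right)}} = \frac{1}{-72588 - 136} = \frac{1}{-72724} = - \frac{1}{72724}$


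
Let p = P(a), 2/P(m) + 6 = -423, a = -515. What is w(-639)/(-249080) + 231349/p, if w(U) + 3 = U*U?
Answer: -6180218060829/124540 ≈ -4.9624e+7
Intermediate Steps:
w(U) = -3 + U² (w(U) = -3 + U*U = -3 + U²)
P(m) = -2/429 (P(m) = 2/(-6 - 423) = 2/(-429) = 2*(-1/429) = -2/429)
p = -2/429 ≈ -0.0046620
w(-639)/(-249080) + 231349/p = (-3 + (-639)²)/(-249080) + 231349/(-2/429) = (-3 + 408321)*(-1/249080) + 231349*(-429/2) = 408318*(-1/249080) - 99248721/2 = -204159/124540 - 99248721/2 = -6180218060829/124540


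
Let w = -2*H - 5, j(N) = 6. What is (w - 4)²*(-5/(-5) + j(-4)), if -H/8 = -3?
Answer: 22743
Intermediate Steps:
H = 24 (H = -8*(-3) = 24)
w = -53 (w = -2*24 - 5 = -48 - 5 = -53)
(w - 4)²*(-5/(-5) + j(-4)) = (-53 - 4)²*(-5/(-5) + 6) = (-57)²*(-5*(-⅕) + 6) = 3249*(1 + 6) = 3249*7 = 22743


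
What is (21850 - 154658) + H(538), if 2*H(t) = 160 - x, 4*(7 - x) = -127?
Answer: -1061979/8 ≈ -1.3275e+5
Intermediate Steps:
x = 155/4 (x = 7 - 1/4*(-127) = 7 + 127/4 = 155/4 ≈ 38.750)
H(t) = 485/8 (H(t) = (160 - 1*155/4)/2 = (160 - 155/4)/2 = (1/2)*(485/4) = 485/8)
(21850 - 154658) + H(538) = (21850 - 154658) + 485/8 = -132808 + 485/8 = -1061979/8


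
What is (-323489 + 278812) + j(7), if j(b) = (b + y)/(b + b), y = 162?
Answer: -625309/14 ≈ -44665.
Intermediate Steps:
j(b) = (162 + b)/(2*b) (j(b) = (b + 162)/(b + b) = (162 + b)/((2*b)) = (162 + b)*(1/(2*b)) = (162 + b)/(2*b))
(-323489 + 278812) + j(7) = (-323489 + 278812) + (½)*(162 + 7)/7 = -44677 + (½)*(⅐)*169 = -44677 + 169/14 = -625309/14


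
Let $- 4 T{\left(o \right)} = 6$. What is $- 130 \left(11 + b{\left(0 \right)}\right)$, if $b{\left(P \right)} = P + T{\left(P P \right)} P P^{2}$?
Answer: $-1430$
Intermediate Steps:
$T{\left(o \right)} = - \frac{3}{2}$ ($T{\left(o \right)} = \left(- \frac{1}{4}\right) 6 = - \frac{3}{2}$)
$b{\left(P \right)} = P - \frac{3 P^{3}}{2}$ ($b{\left(P \right)} = P + - \frac{3 P}{2} P^{2} = P - \frac{3 P^{3}}{2}$)
$- 130 \left(11 + b{\left(0 \right)}\right) = - 130 \left(11 + \left(0 - \frac{3 \cdot 0^{3}}{2}\right)\right) = - 130 \left(11 + \left(0 - 0\right)\right) = - 130 \left(11 + \left(0 + 0\right)\right) = - 130 \left(11 + 0\right) = \left(-130\right) 11 = -1430$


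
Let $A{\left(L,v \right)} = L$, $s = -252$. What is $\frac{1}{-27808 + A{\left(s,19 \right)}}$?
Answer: $- \frac{1}{28060} \approx -3.5638 \cdot 10^{-5}$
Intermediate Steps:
$\frac{1}{-27808 + A{\left(s,19 \right)}} = \frac{1}{-27808 - 252} = \frac{1}{-28060} = - \frac{1}{28060}$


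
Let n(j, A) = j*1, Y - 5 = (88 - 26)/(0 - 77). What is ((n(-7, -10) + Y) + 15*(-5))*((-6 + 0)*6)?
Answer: 215676/77 ≈ 2801.0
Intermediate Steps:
Y = 323/77 (Y = 5 + (88 - 26)/(0 - 77) = 5 + 62/(-77) = 5 + 62*(-1/77) = 5 - 62/77 = 323/77 ≈ 4.1948)
n(j, A) = j
((n(-7, -10) + Y) + 15*(-5))*((-6 + 0)*6) = ((-7 + 323/77) + 15*(-5))*((-6 + 0)*6) = (-216/77 - 75)*(-6*6) = -5991/77*(-36) = 215676/77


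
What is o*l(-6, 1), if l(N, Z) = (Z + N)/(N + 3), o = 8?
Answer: 40/3 ≈ 13.333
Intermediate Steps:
l(N, Z) = (N + Z)/(3 + N)
o*l(-6, 1) = 8*((-6 + 1)/(3 - 6)) = 8*(-5/(-3)) = 8*(-⅓*(-5)) = 8*(5/3) = 40/3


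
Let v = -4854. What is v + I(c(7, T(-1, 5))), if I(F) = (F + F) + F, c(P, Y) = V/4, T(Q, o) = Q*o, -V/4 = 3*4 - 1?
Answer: -4887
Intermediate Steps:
V = -44 (V = -4*(3*4 - 1) = -4*(12 - 1) = -4*11 = -44)
c(P, Y) = -11 (c(P, Y) = -44/4 = -44*¼ = -11)
I(F) = 3*F (I(F) = 2*F + F = 3*F)
v + I(c(7, T(-1, 5))) = -4854 + 3*(-11) = -4854 - 33 = -4887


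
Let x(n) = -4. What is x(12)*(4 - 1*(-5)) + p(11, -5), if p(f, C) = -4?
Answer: -40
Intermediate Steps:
x(12)*(4 - 1*(-5)) + p(11, -5) = -4*(4 - 1*(-5)) - 4 = -4*(4 + 5) - 4 = -4*9 - 4 = -36 - 4 = -40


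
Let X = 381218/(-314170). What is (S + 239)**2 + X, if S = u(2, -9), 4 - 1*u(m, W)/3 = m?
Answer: 9428836516/157085 ≈ 60024.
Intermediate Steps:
u(m, W) = 12 - 3*m
S = 6 (S = 12 - 3*2 = 12 - 6 = 6)
X = -190609/157085 (X = 381218*(-1/314170) = -190609/157085 ≈ -1.2134)
(S + 239)**2 + X = (6 + 239)**2 - 190609/157085 = 245**2 - 190609/157085 = 60025 - 190609/157085 = 9428836516/157085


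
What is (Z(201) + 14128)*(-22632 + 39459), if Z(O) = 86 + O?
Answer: 242561205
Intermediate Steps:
(Z(201) + 14128)*(-22632 + 39459) = ((86 + 201) + 14128)*(-22632 + 39459) = (287 + 14128)*16827 = 14415*16827 = 242561205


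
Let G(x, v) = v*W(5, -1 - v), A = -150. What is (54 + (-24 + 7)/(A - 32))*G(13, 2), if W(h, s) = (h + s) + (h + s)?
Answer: 39380/91 ≈ 432.75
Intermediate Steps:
W(h, s) = 2*h + 2*s
G(x, v) = v*(8 - 2*v) (G(x, v) = v*(2*5 + 2*(-1 - v)) = v*(10 + (-2 - 2*v)) = v*(8 - 2*v))
(54 + (-24 + 7)/(A - 32))*G(13, 2) = (54 + (-24 + 7)/(-150 - 32))*(2*2*(4 - 1*2)) = (54 - 17/(-182))*(2*2*(4 - 2)) = (54 - 17*(-1/182))*(2*2*2) = (54 + 17/182)*8 = (9845/182)*8 = 39380/91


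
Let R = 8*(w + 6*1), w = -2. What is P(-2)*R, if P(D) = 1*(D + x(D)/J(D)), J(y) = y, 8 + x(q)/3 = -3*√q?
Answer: 320 + 144*I*√2 ≈ 320.0 + 203.65*I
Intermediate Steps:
x(q) = -24 - 9*√q (x(q) = -24 + 3*(-3*√q) = -24 - 9*√q)
R = 32 (R = 8*(-2 + 6*1) = 8*(-2 + 6) = 8*4 = 32)
P(D) = D + (-24 - 9*√D)/D (P(D) = 1*(D + (-24 - 9*√D)/D) = D + (-24 - 9*√D)/D)
P(-2)*R = (-2 - 24/(-2) - (-9)*I*√2/2)*32 = (-2 - 24*(-½) - (-9)*I*√2/2)*32 = (-2 + 12 + 9*I*√2/2)*32 = (10 + 9*I*√2/2)*32 = 320 + 144*I*√2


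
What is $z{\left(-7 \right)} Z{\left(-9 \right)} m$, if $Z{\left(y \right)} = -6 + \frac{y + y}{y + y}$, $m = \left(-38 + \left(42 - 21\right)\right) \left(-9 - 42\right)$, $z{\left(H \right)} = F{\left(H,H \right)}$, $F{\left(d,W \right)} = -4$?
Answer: $17340$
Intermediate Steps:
$z{\left(H \right)} = -4$
$m = 867$ ($m = \left(-38 + 21\right) \left(-51\right) = \left(-17\right) \left(-51\right) = 867$)
$Z{\left(y \right)} = -5$ ($Z{\left(y \right)} = -6 + \frac{2 y}{2 y} = -6 + 2 y \frac{1}{2 y} = -6 + 1 = -5$)
$z{\left(-7 \right)} Z{\left(-9 \right)} m = \left(-4\right) \left(-5\right) 867 = 20 \cdot 867 = 17340$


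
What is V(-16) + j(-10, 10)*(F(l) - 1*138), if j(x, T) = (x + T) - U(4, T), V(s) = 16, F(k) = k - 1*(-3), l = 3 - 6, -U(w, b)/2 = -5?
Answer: 1396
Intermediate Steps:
U(w, b) = 10 (U(w, b) = -2*(-5) = 10)
l = -3
F(k) = 3 + k (F(k) = k + 3 = 3 + k)
j(x, T) = -10 + T + x (j(x, T) = (x + T) - 1*10 = (T + x) - 10 = -10 + T + x)
V(-16) + j(-10, 10)*(F(l) - 1*138) = 16 + (-10 + 10 - 10)*((3 - 3) - 1*138) = 16 - 10*(0 - 138) = 16 - 10*(-138) = 16 + 1380 = 1396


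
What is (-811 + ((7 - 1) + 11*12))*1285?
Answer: -864805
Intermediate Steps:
(-811 + ((7 - 1) + 11*12))*1285 = (-811 + (6 + 132))*1285 = (-811 + 138)*1285 = -673*1285 = -864805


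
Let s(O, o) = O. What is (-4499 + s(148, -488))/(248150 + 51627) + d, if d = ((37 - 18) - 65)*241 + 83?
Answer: -3298450682/299777 ≈ -11003.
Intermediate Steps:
d = -11003 (d = (19 - 65)*241 + 83 = -46*241 + 83 = -11086 + 83 = -11003)
(-4499 + s(148, -488))/(248150 + 51627) + d = (-4499 + 148)/(248150 + 51627) - 11003 = -4351/299777 - 11003 = -3298450682/299777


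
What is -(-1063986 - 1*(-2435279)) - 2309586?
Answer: -3680879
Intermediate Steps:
-(-1063986 - 1*(-2435279)) - 2309586 = -(-1063986 + 2435279) - 2309586 = -1*1371293 - 2309586 = -1371293 - 2309586 = -3680879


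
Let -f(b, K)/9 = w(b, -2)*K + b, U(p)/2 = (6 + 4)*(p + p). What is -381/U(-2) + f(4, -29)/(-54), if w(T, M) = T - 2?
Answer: -339/80 ≈ -4.2375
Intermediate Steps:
w(T, M) = -2 + T
U(p) = 40*p (U(p) = 2*((6 + 4)*(p + p)) = 2*(10*(2*p)) = 2*(20*p) = 40*p)
f(b, K) = -9*b - 9*K*(-2 + b) (f(b, K) = -9*((-2 + b)*K + b) = -9*(K*(-2 + b) + b) = -9*(b + K*(-2 + b)) = -9*b - 9*K*(-2 + b))
-381/U(-2) + f(4, -29)/(-54) = -381/(40*(-2)) + (-9*4 - 9*(-29)*(-2 + 4))/(-54) = -381/(-80) + (-36 - 9*(-29)*2)*(-1/54) = -381*(-1/80) + (-36 + 522)*(-1/54) = 381/80 + 486*(-1/54) = 381/80 - 9 = -339/80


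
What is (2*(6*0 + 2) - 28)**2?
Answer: 576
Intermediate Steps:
(2*(6*0 + 2) - 28)**2 = (2*(0 + 2) - 28)**2 = (2*2 - 28)**2 = (4 - 28)**2 = (-24)**2 = 576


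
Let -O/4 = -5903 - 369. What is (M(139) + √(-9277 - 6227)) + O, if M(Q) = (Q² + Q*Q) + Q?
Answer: 63869 + 4*I*√969 ≈ 63869.0 + 124.52*I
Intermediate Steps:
M(Q) = Q + 2*Q² (M(Q) = (Q² + Q²) + Q = 2*Q² + Q = Q + 2*Q²)
O = 25088 (O = -4*(-5903 - 369) = -4*(-6272) = 25088)
(M(139) + √(-9277 - 6227)) + O = (139*(1 + 2*139) + √(-9277 - 6227)) + 25088 = (139*(1 + 278) + √(-15504)) + 25088 = (139*279 + 4*I*√969) + 25088 = (38781 + 4*I*√969) + 25088 = 63869 + 4*I*√969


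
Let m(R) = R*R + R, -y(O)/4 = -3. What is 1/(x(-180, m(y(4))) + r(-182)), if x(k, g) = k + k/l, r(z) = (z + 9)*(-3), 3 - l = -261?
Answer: 22/7443 ≈ 0.0029558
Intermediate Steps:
l = 264 (l = 3 - 1*(-261) = 3 + 261 = 264)
y(O) = 12 (y(O) = -4*(-3) = 12)
m(R) = R + R² (m(R) = R² + R = R + R²)
r(z) = -27 - 3*z (r(z) = (9 + z)*(-3) = -27 - 3*z)
x(k, g) = 265*k/264 (x(k, g) = k + k/264 = 265*k/264)
1/(x(-180, m(y(4))) + r(-182)) = 1/((265/264)*(-180) + (-27 - 3*(-182))) = 1/(-3975/22 + (-27 + 546)) = 1/(-3975/22 + 519) = 1/(7443/22) = 22/7443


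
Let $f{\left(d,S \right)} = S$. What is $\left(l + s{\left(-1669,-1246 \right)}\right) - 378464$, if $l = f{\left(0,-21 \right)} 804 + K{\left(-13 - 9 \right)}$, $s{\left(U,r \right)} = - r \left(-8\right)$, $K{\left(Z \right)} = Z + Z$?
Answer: $-405360$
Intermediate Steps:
$K{\left(Z \right)} = 2 Z$
$s{\left(U,r \right)} = 8 r$
$l = -16928$ ($l = \left(-21\right) 804 + 2 \left(-13 - 9\right) = -16884 + 2 \left(-13 - 9\right) = -16884 + 2 \left(-22\right) = -16884 - 44 = -16928$)
$\left(l + s{\left(-1669,-1246 \right)}\right) - 378464 = \left(-16928 + 8 \left(-1246\right)\right) - 378464 = \left(-16928 - 9968\right) - 378464 = -26896 - 378464 = -405360$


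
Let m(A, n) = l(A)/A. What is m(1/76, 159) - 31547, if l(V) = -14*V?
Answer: -31561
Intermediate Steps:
m(A, n) = -14 (m(A, n) = (-14*A)/A = -14)
m(1/76, 159) - 31547 = -14 - 31547 = -31561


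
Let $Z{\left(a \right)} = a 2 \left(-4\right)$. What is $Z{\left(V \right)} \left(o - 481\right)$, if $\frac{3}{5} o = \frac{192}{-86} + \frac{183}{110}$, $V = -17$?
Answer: $- \frac{31002764}{473} \approx -65545.0$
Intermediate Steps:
$Z{\left(a \right)} = - 8 a$ ($Z{\left(a \right)} = 2 a \left(-4\right) = - 8 a$)
$o = - \frac{897}{946}$ ($o = \frac{5 \left(\frac{192}{-86} + \frac{183}{110}\right)}{3} = \frac{5 \left(192 \left(- \frac{1}{86}\right) + 183 \cdot \frac{1}{110}\right)}{3} = \frac{5 \left(- \frac{96}{43} + \frac{183}{110}\right)}{3} = \frac{5}{3} \left(- \frac{2691}{4730}\right) = - \frac{897}{946} \approx -0.9482$)
$Z{\left(V \right)} \left(o - 481\right) = \left(-8\right) \left(-17\right) \left(- \frac{897}{946} - 481\right) = 136 \left(- \frac{455923}{946}\right) = - \frac{31002764}{473}$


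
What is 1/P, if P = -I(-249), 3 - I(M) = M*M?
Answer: 1/61998 ≈ 1.6130e-5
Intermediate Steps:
I(M) = 3 - M² (I(M) = 3 - M*M = 3 - M²)
P = 61998 (P = -(3 - 1*(-249)²) = -(3 - 1*62001) = -(3 - 62001) = -1*(-61998) = 61998)
1/P = 1/61998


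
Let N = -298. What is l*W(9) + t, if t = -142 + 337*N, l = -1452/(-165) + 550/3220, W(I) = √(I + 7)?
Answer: -80928354/805 ≈ -1.0053e+5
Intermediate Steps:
W(I) = √(7 + I)
l = 14443/1610 (l = -1452*(-1/165) + 550*(1/3220) = 44/5 + 55/322 = 14443/1610 ≈ 8.9708)
t = -100568 (t = -142 + 337*(-298) = -142 - 100426 = -100568)
l*W(9) + t = 14443*√(7 + 9)/1610 - 100568 = 14443*√16/1610 - 100568 = (14443/1610)*4 - 100568 = 28886/805 - 100568 = -80928354/805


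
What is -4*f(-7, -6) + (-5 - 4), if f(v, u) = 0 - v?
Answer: -37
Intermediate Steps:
f(v, u) = -v
-4*f(-7, -6) + (-5 - 4) = -(-4)*(-7) + (-5 - 4) = -4*7 - 9 = -28 - 9 = -37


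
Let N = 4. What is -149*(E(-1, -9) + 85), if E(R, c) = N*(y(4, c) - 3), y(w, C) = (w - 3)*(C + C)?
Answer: -149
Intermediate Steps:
y(w, C) = 2*C*(-3 + w) (y(w, C) = (-3 + w)*(2*C) = 2*C*(-3 + w))
E(R, c) = -12 + 8*c (E(R, c) = 4*(2*c*(-3 + 4) - 3) = 4*(2*c*1 - 3) = 4*(2*c - 3) = 4*(-3 + 2*c) = -12 + 8*c)
-149*(E(-1, -9) + 85) = -149*((-12 + 8*(-9)) + 85) = -149*((-12 - 72) + 85) = -149*(-84 + 85) = -149*1 = -149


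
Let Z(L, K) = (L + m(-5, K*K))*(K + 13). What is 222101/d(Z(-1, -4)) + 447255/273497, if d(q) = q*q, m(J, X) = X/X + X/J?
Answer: 1527873209605/5671233792 ≈ 269.41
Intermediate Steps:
m(J, X) = 1 + X/J
Z(L, K) = (13 + K)*(1 + L - K**2/5) (Z(L, K) = (L + (-5 + K*K)/(-5))*(K + 13) = (L - (-5 + K**2)/5)*(13 + K) = (L + (1 - K**2/5))*(13 + K) = (1 + L - K**2/5)*(13 + K) = (13 + K)*(1 + L - K**2/5))
d(q) = q**2
222101/d(Z(-1, -4)) + 447255/273497 = 222101/((13 - 4 + 13*(-1) - 13/5*(-4)**2 - 1/5*(-4)**3 - 4*(-1))**2) + 447255/273497 = 222101/((13 - 4 - 13 - 13/5*16 - 1/5*(-64) + 4)**2) + 447255*(1/273497) = 222101/((13 - 4 - 13 - 208/5 + 64/5 + 4)**2) + 447255/273497 = 222101/((-144/5)**2) + 447255/273497 = 222101/(20736/25) + 447255/273497 = 222101*(25/20736) + 447255/273497 = 5552525/20736 + 447255/273497 = 1527873209605/5671233792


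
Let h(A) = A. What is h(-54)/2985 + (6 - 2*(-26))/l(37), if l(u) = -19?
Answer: -58052/18905 ≈ -3.0707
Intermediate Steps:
h(-54)/2985 + (6 - 2*(-26))/l(37) = -54/2985 + (6 - 2*(-26))/(-19) = -54*1/2985 + (6 + 52)*(-1/19) = -18/995 + 58*(-1/19) = -18/995 - 58/19 = -58052/18905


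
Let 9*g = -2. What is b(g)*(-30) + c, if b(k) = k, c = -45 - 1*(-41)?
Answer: 8/3 ≈ 2.6667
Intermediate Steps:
c = -4 (c = -45 + 41 = -4)
g = -2/9 (g = (⅑)*(-2) = -2/9 ≈ -0.22222)
b(g)*(-30) + c = -2/9*(-30) - 4 = 20/3 - 4 = 8/3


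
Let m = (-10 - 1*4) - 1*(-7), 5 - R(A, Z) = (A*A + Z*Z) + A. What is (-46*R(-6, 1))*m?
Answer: -8372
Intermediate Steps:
R(A, Z) = 5 - A - A**2 - Z**2 (R(A, Z) = 5 - ((A*A + Z*Z) + A) = 5 - ((A**2 + Z**2) + A) = 5 - (A + A**2 + Z**2) = 5 + (-A - A**2 - Z**2) = 5 - A - A**2 - Z**2)
m = -7 (m = (-10 - 4) + 7 = -14 + 7 = -7)
(-46*R(-6, 1))*m = -46*(5 - 1*(-6) - 1*(-6)**2 - 1*1**2)*(-7) = -46*(5 + 6 - 1*36 - 1*1)*(-7) = -46*(5 + 6 - 36 - 1)*(-7) = -46*(-26)*(-7) = 1196*(-7) = -8372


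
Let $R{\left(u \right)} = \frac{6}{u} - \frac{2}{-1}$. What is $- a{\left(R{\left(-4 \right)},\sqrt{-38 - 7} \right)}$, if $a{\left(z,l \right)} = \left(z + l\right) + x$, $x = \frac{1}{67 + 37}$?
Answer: $- \frac{53}{104} - 3 i \sqrt{5} \approx -0.50961 - 6.7082 i$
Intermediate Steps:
$R{\left(u \right)} = 2 + \frac{6}{u}$ ($R{\left(u \right)} = \frac{6}{u} - -2 = \frac{6}{u} + 2 = 2 + \frac{6}{u}$)
$x = \frac{1}{104} \approx 0.0096154$
$a{\left(z,l \right)} = \frac{1}{104} + l + z$ ($a{\left(z,l \right)} = \left(z + l\right) + \frac{1}{104} = \left(l + z\right) + \frac{1}{104} = \frac{1}{104} + l + z$)
$- a{\left(R{\left(-4 \right)},\sqrt{-38 - 7} \right)} = - (\frac{1}{104} + \sqrt{-38 - 7} + \left(2 + \frac{6}{-4}\right)) = - (\frac{1}{104} + \sqrt{-45} + \left(2 + 6 \left(- \frac{1}{4}\right)\right)) = - (\frac{1}{104} + 3 i \sqrt{5} + \left(2 - \frac{3}{2}\right)) = - (\frac{1}{104} + 3 i \sqrt{5} + \frac{1}{2}) = - (\frac{53}{104} + 3 i \sqrt{5}) = - \frac{53}{104} - 3 i \sqrt{5}$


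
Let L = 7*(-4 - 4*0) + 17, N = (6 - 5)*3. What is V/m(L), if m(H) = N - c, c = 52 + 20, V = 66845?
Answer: -66845/69 ≈ -968.77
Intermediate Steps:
c = 72
N = 3 (N = 1*3 = 3)
L = -11 (L = 7*(-4 + 0) + 17 = 7*(-4) + 17 = -28 + 17 = -11)
m(H) = -69 (m(H) = 3 - 1*72 = 3 - 72 = -69)
V/m(L) = 66845/(-69) = 66845*(-1/69) = -66845/69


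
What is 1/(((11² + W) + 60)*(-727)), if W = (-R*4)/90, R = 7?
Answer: -45/5911237 ≈ -7.6126e-6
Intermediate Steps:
W = -14/45 (W = (-1*7*4)/90 = -7*4*(1/90) = -28*1/90 = -14/45 ≈ -0.31111)
1/(((11² + W) + 60)*(-727)) = 1/(((11² - 14/45) + 60)*(-727)) = -1/727/((121 - 14/45) + 60) = -1/727/(5431/45 + 60) = -1/727/(8131/45) = (45/8131)*(-1/727) = -45/5911237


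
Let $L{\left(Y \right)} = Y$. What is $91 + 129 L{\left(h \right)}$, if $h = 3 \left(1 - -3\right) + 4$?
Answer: $2155$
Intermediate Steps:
$h = 16$ ($h = 3 \left(1 + 3\right) + 4 = 3 \cdot 4 + 4 = 12 + 4 = 16$)
$91 + 129 L{\left(h \right)} = 91 + 129 \cdot 16 = 91 + 2064 = 2155$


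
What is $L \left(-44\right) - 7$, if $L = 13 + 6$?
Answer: $-843$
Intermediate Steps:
$L = 19$
$L \left(-44\right) - 7 = 19 \left(-44\right) - 7 = -836 - 7 = -843$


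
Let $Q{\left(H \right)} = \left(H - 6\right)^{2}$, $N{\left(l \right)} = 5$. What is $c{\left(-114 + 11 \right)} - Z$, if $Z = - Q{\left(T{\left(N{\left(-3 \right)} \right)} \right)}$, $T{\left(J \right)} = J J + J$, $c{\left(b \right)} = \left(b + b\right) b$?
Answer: $21794$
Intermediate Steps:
$c{\left(b \right)} = 2 b^{2}$ ($c{\left(b \right)} = 2 b b = 2 b^{2}$)
$T{\left(J \right)} = J + J^{2}$ ($T{\left(J \right)} = J^{2} + J = J + J^{2}$)
$Q{\left(H \right)} = \left(-6 + H\right)^{2}$
$Z = -576$ ($Z = - \left(-6 + 5 \left(1 + 5\right)\right)^{2} = - \left(-6 + 5 \cdot 6\right)^{2} = - \left(-6 + 30\right)^{2} = - 24^{2} = \left(-1\right) 576 = -576$)
$c{\left(-114 + 11 \right)} - Z = 2 \left(-114 + 11\right)^{2} - -576 = 2 \left(-103\right)^{2} + 576 = 2 \cdot 10609 + 576 = 21218 + 576 = 21794$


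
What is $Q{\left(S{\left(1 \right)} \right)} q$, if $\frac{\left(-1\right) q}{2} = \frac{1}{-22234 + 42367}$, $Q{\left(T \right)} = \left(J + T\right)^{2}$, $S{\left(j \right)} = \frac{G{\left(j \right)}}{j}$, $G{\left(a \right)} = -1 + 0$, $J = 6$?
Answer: $- \frac{50}{20133} \approx -0.0024835$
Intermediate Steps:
$G{\left(a \right)} = -1$
$S{\left(j \right)} = - \frac{1}{j}$
$Q{\left(T \right)} = \left(6 + T\right)^{2}$
$q = - \frac{2}{20133}$ ($q = - \frac{2}{-22234 + 42367} = - \frac{2}{20133} \approx -9.9339 \cdot 10^{-5}$)
$Q{\left(S{\left(1 \right)} \right)} q = \left(6 - 1^{-1}\right)^{2} \left(- \frac{2}{20133}\right) = \left(6 - 1\right)^{2} \left(- \frac{2}{20133}\right) = 5^{2} \left(- \frac{2}{20133}\right) = 25 \left(- \frac{2}{20133}\right) = - \frac{50}{20133}$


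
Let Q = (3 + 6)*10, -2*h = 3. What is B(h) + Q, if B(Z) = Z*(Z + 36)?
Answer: 153/4 ≈ 38.250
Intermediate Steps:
h = -3/2 (h = -1/2*3 = -3/2 ≈ -1.5000)
B(Z) = Z*(36 + Z)
Q = 90 (Q = 9*10 = 90)
B(h) + Q = -3*(36 - 3/2)/2 + 90 = -3/2*69/2 + 90 = -207/4 + 90 = 153/4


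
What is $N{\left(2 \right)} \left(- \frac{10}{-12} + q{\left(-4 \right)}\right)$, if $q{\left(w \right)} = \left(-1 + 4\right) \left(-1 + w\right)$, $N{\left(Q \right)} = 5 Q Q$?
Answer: $- \frac{850}{3} \approx -283.33$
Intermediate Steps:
$N{\left(Q \right)} = 5 Q^{2}$
$q{\left(w \right)} = -3 + 3 w$ ($q{\left(w \right)} = 3 \left(-1 + w\right) = -3 + 3 w$)
$N{\left(2 \right)} \left(- \frac{10}{-12} + q{\left(-4 \right)}\right) = 5 \cdot 2^{2} \left(- \frac{10}{-12} + \left(-3 + 3 \left(-4\right)\right)\right) = 5 \cdot 4 \left(\left(-10\right) \left(- \frac{1}{12}\right) - 15\right) = 20 \left(\frac{5}{6} - 15\right) = 20 \left(- \frac{85}{6}\right) = - \frac{850}{3}$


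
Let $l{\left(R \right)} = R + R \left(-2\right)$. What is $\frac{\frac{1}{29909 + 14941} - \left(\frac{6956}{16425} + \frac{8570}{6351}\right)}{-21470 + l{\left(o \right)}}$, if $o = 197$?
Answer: $\frac{504989101}{6171679197450} \approx 8.1824 \cdot 10^{-5}$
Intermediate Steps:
$l{\left(R \right)} = - R$ ($l{\left(R \right)} = R - 2 R = - R$)
$\frac{\frac{1}{29909 + 14941} - \left(\frac{6956}{16425} + \frac{8570}{6351}\right)}{-21470 + l{\left(o \right)}} = \frac{\frac{1}{29909 + 14941} - \left(\frac{6956}{16425} + \frac{8570}{6351}\right)}{-21470 - 197} = \frac{\frac{1}{44850} - \frac{844474}{476325}}{-21470 - 197} = \frac{\frac{1}{44850} - \frac{844474}{476325}}{-21667} = \left(\frac{1}{44850} - \frac{844474}{476325}\right) \left(- \frac{1}{21667}\right) = \left(- \frac{504989101}{284842350}\right) \left(- \frac{1}{21667}\right) = \frac{504989101}{6171679197450}$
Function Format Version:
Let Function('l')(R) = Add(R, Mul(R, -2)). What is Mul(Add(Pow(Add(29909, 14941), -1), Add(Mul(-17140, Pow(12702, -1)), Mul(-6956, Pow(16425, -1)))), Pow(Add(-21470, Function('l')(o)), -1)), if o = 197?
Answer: Rational(504989101, 6171679197450) ≈ 8.1824e-5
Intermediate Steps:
Function('l')(R) = Mul(-1, R) (Function('l')(R) = Add(R, Mul(-2, R)) = Mul(-1, R))
Mul(Add(Pow(Add(29909, 14941), -1), Add(Mul(-17140, Pow(12702, -1)), Mul(-6956, Pow(16425, -1)))), Pow(Add(-21470, Function('l')(o)), -1)) = Mul(Add(Pow(Add(29909, 14941), -1), Add(Mul(-17140, Pow(12702, -1)), Mul(-6956, Pow(16425, -1)))), Pow(Add(-21470, Mul(-1, 197)), -1)) = Mul(Add(Pow(44850, -1), Add(Mul(-17140, Rational(1, 12702)), Mul(-6956, Rational(1, 16425)))), Pow(Add(-21470, -197), -1)) = Mul(Add(Rational(1, 44850), Add(Rational(-8570, 6351), Rational(-6956, 16425))), Pow(-21667, -1)) = Mul(Add(Rational(1, 44850), Rational(-844474, 476325)), Rational(-1, 21667)) = Mul(Rational(-504989101, 284842350), Rational(-1, 21667)) = Rational(504989101, 6171679197450)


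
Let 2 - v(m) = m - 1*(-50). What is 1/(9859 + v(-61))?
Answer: 1/9872 ≈ 0.00010130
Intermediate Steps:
v(m) = -48 - m (v(m) = 2 - (m - 1*(-50)) = 2 - (m + 50) = 2 - (50 + m) = 2 + (-50 - m) = -48 - m)
1/(9859 + v(-61)) = 1/(9859 + (-48 - 1*(-61))) = 1/(9859 + (-48 + 61)) = 1/(9859 + 13) = 1/9872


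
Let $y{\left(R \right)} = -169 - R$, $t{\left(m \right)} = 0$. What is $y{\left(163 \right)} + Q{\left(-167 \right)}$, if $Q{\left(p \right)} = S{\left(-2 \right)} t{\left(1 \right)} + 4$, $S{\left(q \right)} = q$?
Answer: $-328$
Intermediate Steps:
$Q{\left(p \right)} = 4$ ($Q{\left(p \right)} = \left(-2\right) 0 + 4 = 0 + 4 = 4$)
$y{\left(163 \right)} + Q{\left(-167 \right)} = \left(-169 - 163\right) + 4 = -332 + 4 = -328$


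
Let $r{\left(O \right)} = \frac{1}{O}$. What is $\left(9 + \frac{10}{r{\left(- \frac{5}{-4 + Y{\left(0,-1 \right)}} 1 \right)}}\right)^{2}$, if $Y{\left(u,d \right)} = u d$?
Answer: $\frac{1849}{4} \approx 462.25$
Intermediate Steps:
$Y{\left(u,d \right)} = d u$
$\left(9 + \frac{10}{r{\left(- \frac{5}{-4 + Y{\left(0,-1 \right)}} 1 \right)}}\right)^{2} = \left(9 + \frac{10}{\frac{1}{- \frac{5}{-4 - 0} \cdot 1}}\right)^{2} = \left(9 + \frac{10}{\frac{1}{- \frac{5}{-4 + 0} \cdot 1}}\right)^{2} = \left(9 + \frac{10}{\frac{1}{- \frac{5}{-4} \cdot 1}}\right)^{2} = \left(9 + \frac{10}{\frac{1}{\left(-5\right) \left(- \frac{1}{4}\right) 1}}\right)^{2} = \left(9 + \frac{10}{\frac{1}{\frac{5}{4} \cdot 1}}\right)^{2} = \left(9 + \frac{10}{\frac{1}{\frac{5}{4}}}\right)^{2} = \left(9 + \frac{10}{\frac{4}{5}}\right)^{2} = \left(9 + 10 \cdot \frac{5}{4}\right)^{2} = \left(9 + \frac{25}{2}\right)^{2} = \left(\frac{43}{2}\right)^{2} = \frac{1849}{4}$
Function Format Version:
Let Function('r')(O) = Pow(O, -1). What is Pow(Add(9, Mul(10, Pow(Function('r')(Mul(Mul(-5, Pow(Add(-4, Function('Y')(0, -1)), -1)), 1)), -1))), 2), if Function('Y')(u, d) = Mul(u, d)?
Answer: Rational(1849, 4) ≈ 462.25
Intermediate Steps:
Function('Y')(u, d) = Mul(d, u)
Pow(Add(9, Mul(10, Pow(Function('r')(Mul(Mul(-5, Pow(Add(-4, Function('Y')(0, -1)), -1)), 1)), -1))), 2) = Pow(Add(9, Mul(10, Pow(Pow(Mul(Mul(-5, Pow(Add(-4, Mul(-1, 0)), -1)), 1), -1), -1))), 2) = Pow(Add(9, Mul(10, Pow(Pow(Mul(Mul(-5, Pow(Add(-4, 0), -1)), 1), -1), -1))), 2) = Pow(Add(9, Mul(10, Pow(Pow(Mul(Mul(-5, Pow(-4, -1)), 1), -1), -1))), 2) = Pow(Add(9, Mul(10, Pow(Pow(Mul(Mul(-5, Rational(-1, 4)), 1), -1), -1))), 2) = Pow(Add(9, Mul(10, Pow(Pow(Mul(Rational(5, 4), 1), -1), -1))), 2) = Pow(Add(9, Mul(10, Pow(Pow(Rational(5, 4), -1), -1))), 2) = Pow(Add(9, Mul(10, Pow(Rational(4, 5), -1))), 2) = Pow(Add(9, Mul(10, Rational(5, 4))), 2) = Pow(Add(9, Rational(25, 2)), 2) = Pow(Rational(43, 2), 2) = Rational(1849, 4)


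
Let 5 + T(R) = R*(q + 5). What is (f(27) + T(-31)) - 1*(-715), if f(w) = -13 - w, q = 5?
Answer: 360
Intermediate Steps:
T(R) = -5 + 10*R (T(R) = -5 + R*(5 + 5) = -5 + R*10 = -5 + 10*R)
(f(27) + T(-31)) - 1*(-715) = ((-13 - 1*27) + (-5 + 10*(-31))) - 1*(-715) = ((-13 - 27) + (-5 - 310)) + 715 = (-40 - 315) + 715 = -355 + 715 = 360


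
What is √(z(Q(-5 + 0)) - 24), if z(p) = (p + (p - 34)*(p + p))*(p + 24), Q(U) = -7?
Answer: √9615 ≈ 98.056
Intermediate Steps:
z(p) = (24 + p)*(p + 2*p*(-34 + p)) (z(p) = (p + (-34 + p)*(2*p))*(24 + p) = (p + 2*p*(-34 + p))*(24 + p) = (24 + p)*(p + 2*p*(-34 + p)))
√(z(Q(-5 + 0)) - 24) = √(-7*(-1608 - 19*(-7) + 2*(-7)²) - 24) = √(-7*(-1608 + 133 + 2*49) - 24) = √(-7*(-1608 + 133 + 98) - 24) = √(-7*(-1377) - 24) = √(9639 - 24) = √9615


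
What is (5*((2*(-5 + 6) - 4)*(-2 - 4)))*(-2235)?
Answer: -134100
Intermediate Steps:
(5*((2*(-5 + 6) - 4)*(-2 - 4)))*(-2235) = (5*((2*1 - 4)*(-6)))*(-2235) = (5*((2 - 4)*(-6)))*(-2235) = (5*(-2*(-6)))*(-2235) = (5*12)*(-2235) = 60*(-2235) = -134100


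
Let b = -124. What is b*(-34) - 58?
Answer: 4158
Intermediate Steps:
b*(-34) - 58 = -124*(-34) - 58 = 4216 - 58 = 4158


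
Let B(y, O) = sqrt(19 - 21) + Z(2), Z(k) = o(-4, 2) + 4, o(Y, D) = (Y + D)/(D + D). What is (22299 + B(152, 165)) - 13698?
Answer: 17209/2 + I*sqrt(2) ≈ 8604.5 + 1.4142*I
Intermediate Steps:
o(Y, D) = (D + Y)/(2*D) (o(Y, D) = (D + Y)/((2*D)) = (D + Y)*(1/(2*D)) = (D + Y)/(2*D))
Z(k) = 7/2 (Z(k) = (1/2)*(2 - 4)/2 + 4 = (1/2)*(1/2)*(-2) + 4 = -1/2 + 4 = 7/2)
B(y, O) = 7/2 + I*sqrt(2) (B(y, O) = sqrt(19 - 21) + 7/2 = sqrt(-2) + 7/2 = I*sqrt(2) + 7/2 = 7/2 + I*sqrt(2))
(22299 + B(152, 165)) - 13698 = (22299 + (7/2 + I*sqrt(2))) - 13698 = (44605/2 + I*sqrt(2)) - 13698 = 17209/2 + I*sqrt(2)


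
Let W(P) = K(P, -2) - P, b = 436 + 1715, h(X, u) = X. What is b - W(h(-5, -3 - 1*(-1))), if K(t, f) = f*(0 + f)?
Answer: 2142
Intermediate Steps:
K(t, f) = f² (K(t, f) = f*f = f²)
b = 2151
W(P) = 4 - P (W(P) = (-2)² - P = 4 - P)
b - W(h(-5, -3 - 1*(-1))) = 2151 - (4 - 1*(-5)) = 2151 - (4 + 5) = 2151 - 1*9 = 2151 - 9 = 2142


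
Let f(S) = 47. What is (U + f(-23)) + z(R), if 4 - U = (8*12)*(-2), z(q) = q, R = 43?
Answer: 286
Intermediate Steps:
U = 196 (U = 4 - 8*12*(-2) = 4 - 96*(-2) = 4 - 1*(-192) = 4 + 192 = 196)
(U + f(-23)) + z(R) = (196 + 47) + 43 = 243 + 43 = 286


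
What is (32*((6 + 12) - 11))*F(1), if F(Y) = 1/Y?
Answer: 224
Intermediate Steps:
(32*((6 + 12) - 11))*F(1) = (32*((6 + 12) - 11))/1 = (32*(18 - 11))*1 = (32*7)*1 = 224*1 = 224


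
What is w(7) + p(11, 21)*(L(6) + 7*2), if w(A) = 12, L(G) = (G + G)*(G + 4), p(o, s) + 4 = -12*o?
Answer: -18212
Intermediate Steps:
p(o, s) = -4 - 12*o
L(G) = 2*G*(4 + G) (L(G) = (2*G)*(4 + G) = 2*G*(4 + G))
w(7) + p(11, 21)*(L(6) + 7*2) = 12 + (-4 - 12*11)*(2*6*(4 + 6) + 7*2) = 12 + (-4 - 132)*(2*6*10 + 14) = 12 - 136*(120 + 14) = 12 - 136*134 = 12 - 18224 = -18212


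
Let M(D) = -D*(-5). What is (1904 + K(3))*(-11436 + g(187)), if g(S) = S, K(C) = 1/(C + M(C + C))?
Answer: -706808417/33 ≈ -2.1418e+7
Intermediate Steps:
M(D) = 5*D
K(C) = 1/(11*C) (K(C) = 1/(C + 5*(C + C)) = 1/(C + 5*(2*C)) = 1/(C + 10*C) = 1/(11*C))
(1904 + K(3))*(-11436 + g(187)) = (1904 + (1/11)/3)*(-11436 + 187) = (1904 + (1/11)*(⅓))*(-11249) = (1904 + 1/33)*(-11249) = (62833/33)*(-11249) = -706808417/33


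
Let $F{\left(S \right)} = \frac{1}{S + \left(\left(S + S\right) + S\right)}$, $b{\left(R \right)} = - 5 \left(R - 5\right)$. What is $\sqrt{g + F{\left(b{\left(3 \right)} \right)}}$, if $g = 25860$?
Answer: $\frac{\sqrt{10344010}}{20} \approx 160.81$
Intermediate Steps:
$b{\left(R \right)} = 25 - 5 R$ ($b{\left(R \right)} = - 5 \left(-5 + R\right) = 25 - 5 R$)
$F{\left(S \right)} = \frac{1}{4 S}$ ($F{\left(S \right)} = \frac{1}{S + \left(2 S + S\right)} = \frac{1}{S + 3 S} = \frac{1}{4 S}$)
$\sqrt{g + F{\left(b{\left(3 \right)} \right)}} = \sqrt{25860 + \frac{1}{4 \left(25 - 15\right)}} = \sqrt{25860 + \frac{1}{4 \cdot 10}} = \sqrt{25860 + \frac{1}{4} \cdot \frac{1}{10}} = \sqrt{25860 + \frac{1}{40}} = \sqrt{\frac{1034401}{40}} = \frac{\sqrt{10344010}}{20}$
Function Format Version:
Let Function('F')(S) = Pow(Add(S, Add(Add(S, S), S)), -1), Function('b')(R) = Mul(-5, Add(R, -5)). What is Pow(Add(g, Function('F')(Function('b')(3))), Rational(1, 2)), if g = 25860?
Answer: Mul(Rational(1, 20), Pow(10344010, Rational(1, 2))) ≈ 160.81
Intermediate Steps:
Function('b')(R) = Add(25, Mul(-5, R)) (Function('b')(R) = Mul(-5, Add(-5, R)) = Add(25, Mul(-5, R)))
Function('F')(S) = Mul(Rational(1, 4), Pow(S, -1)) (Function('F')(S) = Pow(Add(S, Add(Mul(2, S), S)), -1) = Pow(Add(S, Mul(3, S)), -1) = Pow(Mul(4, S), -1) = Mul(Rational(1, 4), Pow(S, -1)))
Pow(Add(g, Function('F')(Function('b')(3))), Rational(1, 2)) = Pow(Add(25860, Mul(Rational(1, 4), Pow(Add(25, Mul(-5, 3)), -1))), Rational(1, 2)) = Pow(Add(25860, Mul(Rational(1, 4), Pow(Add(25, -15), -1))), Rational(1, 2)) = Pow(Add(25860, Mul(Rational(1, 4), Pow(10, -1))), Rational(1, 2)) = Pow(Add(25860, Mul(Rational(1, 4), Rational(1, 10))), Rational(1, 2)) = Pow(Add(25860, Rational(1, 40)), Rational(1, 2)) = Pow(Rational(1034401, 40), Rational(1, 2)) = Mul(Rational(1, 20), Pow(10344010, Rational(1, 2)))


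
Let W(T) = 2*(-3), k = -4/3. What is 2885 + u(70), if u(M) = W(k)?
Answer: 2879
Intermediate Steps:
k = -4/3 (k = -4*⅓ = -4/3 ≈ -1.3333)
W(T) = -6
u(M) = -6
2885 + u(70) = 2885 - 6 = 2879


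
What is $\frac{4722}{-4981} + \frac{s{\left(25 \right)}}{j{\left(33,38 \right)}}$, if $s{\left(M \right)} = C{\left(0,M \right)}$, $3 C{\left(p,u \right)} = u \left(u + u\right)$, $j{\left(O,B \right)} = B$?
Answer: $\frac{2843971}{283917} \approx 10.017$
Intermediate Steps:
$C{\left(p,u \right)} = \frac{2 u^{2}}{3}$ ($C{\left(p,u \right)} = \frac{u \left(u + u\right)}{3} = \frac{u 2 u}{3} = \frac{2 u^{2}}{3}$)
$s{\left(M \right)} = \frac{2 M^{2}}{3}$
$\frac{4722}{-4981} + \frac{s{\left(25 \right)}}{j{\left(33,38 \right)}} = \frac{4722}{-4981} + \frac{\frac{2}{3} \cdot 25^{2}}{38} = 4722 \left(- \frac{1}{4981}\right) + \frac{2}{3} \cdot 625 \cdot \frac{1}{38} = - \frac{4722}{4981} + \frac{1250}{3} \cdot \frac{1}{38} = - \frac{4722}{4981} + \frac{625}{57} = \frac{2843971}{283917}$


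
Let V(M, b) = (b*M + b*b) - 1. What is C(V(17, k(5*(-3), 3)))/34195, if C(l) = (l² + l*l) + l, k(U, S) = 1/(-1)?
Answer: 561/34195 ≈ 0.016406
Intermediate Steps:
k(U, S) = -1
V(M, b) = -1 + b² + M*b (V(M, b) = (M*b + b²) - 1 = (b² + M*b) - 1 = -1 + b² + M*b)
C(l) = l + 2*l² (C(l) = (l² + l²) + l = 2*l² + l = l + 2*l²)
C(V(17, k(5*(-3), 3)))/34195 = ((-1 + (-1)² + 17*(-1))*(1 + 2*(-1 + (-1)² + 17*(-1))))/34195 = ((-1 + 1 - 17)*(1 + 2*(-1 + 1 - 17)))*(1/34195) = -17*(1 + 2*(-17))*(1/34195) = -17*(1 - 34)*(1/34195) = -17*(-33)*(1/34195) = 561*(1/34195) = 561/34195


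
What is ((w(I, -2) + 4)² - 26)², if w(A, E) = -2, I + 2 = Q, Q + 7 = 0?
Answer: 484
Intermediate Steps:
Q = -7 (Q = -7 + 0 = -7)
I = -9 (I = -2 - 7 = -9)
((w(I, -2) + 4)² - 26)² = ((-2 + 4)² - 26)² = (2² - 26)² = (4 - 26)² = (-22)² = 484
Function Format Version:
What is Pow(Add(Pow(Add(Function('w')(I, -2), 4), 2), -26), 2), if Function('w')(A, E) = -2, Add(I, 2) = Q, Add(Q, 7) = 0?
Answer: 484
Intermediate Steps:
Q = -7 (Q = Add(-7, 0) = -7)
I = -9 (I = Add(-2, -7) = -9)
Pow(Add(Pow(Add(Function('w')(I, -2), 4), 2), -26), 2) = Pow(Add(Pow(Add(-2, 4), 2), -26), 2) = Pow(Add(Pow(2, 2), -26), 2) = Pow(Add(4, -26), 2) = Pow(-22, 2) = 484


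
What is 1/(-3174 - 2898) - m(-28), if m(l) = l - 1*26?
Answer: 327887/6072 ≈ 54.000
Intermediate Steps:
m(l) = -26 + l (m(l) = l - 26 = -26 + l)
1/(-3174 - 2898) - m(-28) = 1/(-3174 - 2898) - (-26 - 28) = 1/(-6072) - 1*(-54) = -1/6072 + 54 = 327887/6072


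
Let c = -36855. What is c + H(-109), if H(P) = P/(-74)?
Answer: -2727161/74 ≈ -36854.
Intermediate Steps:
H(P) = -P/74 (H(P) = P*(-1/74) = -P/74)
c + H(-109) = -36855 - 1/74*(-109) = -36855 + 109/74 = -2727161/74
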